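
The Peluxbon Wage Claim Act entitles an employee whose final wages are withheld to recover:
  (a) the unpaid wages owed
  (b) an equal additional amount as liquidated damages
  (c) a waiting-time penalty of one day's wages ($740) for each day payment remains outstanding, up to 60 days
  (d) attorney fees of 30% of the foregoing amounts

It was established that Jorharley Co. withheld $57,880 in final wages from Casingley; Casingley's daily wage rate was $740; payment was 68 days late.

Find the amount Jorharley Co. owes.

Liquidated damages (equal amount): $57,880
Penalty days: min(68, 60) = 60
Waiting-time penalty: 60 × $740 = $44,400
Subtotal: $57,880 + $57,880 + $44,400 = $160,160
Attorney fees: 30% of $160,160 = $48,048
Total award: $160,160 + $48,048 = $208,208

$208,208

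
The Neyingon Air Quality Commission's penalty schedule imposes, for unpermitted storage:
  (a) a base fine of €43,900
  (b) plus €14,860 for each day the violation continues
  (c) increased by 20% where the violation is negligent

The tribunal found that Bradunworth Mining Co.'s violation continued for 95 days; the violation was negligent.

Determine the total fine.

Per-day component: 95 × €14,860 = €1,411,700
Base plus per-day: €43,900 + €1,411,700 = €1,455,600
Enhancement: 20% of €1,455,600 = €291,120
Enhanced fine: €1,455,600 + €291,120 = €1,746,720

€1,746,720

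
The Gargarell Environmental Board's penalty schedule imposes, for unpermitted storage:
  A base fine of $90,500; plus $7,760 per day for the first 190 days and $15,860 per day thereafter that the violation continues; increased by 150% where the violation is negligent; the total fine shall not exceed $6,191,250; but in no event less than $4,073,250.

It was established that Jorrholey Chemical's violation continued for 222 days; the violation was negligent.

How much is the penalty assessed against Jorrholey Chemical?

$5,181,050

First 190 days: 190 × $7,760 = $1,474,400
Remaining days: (222 − 190) × $15,860 = $507,520
Per-day component: $1,474,400 + $507,520 = $1,981,920
Base plus per-day: $90,500 + $1,981,920 = $2,072,420
Enhancement: 150% of $2,072,420 = $3,108,630
Enhanced fine: $2,072,420 + $3,108,630 = $5,181,050
Cap at $6,191,250: $5,181,050 is within the cap, no reduction.
Minimum $4,073,250: $5,181,050 meets the minimum, no increase.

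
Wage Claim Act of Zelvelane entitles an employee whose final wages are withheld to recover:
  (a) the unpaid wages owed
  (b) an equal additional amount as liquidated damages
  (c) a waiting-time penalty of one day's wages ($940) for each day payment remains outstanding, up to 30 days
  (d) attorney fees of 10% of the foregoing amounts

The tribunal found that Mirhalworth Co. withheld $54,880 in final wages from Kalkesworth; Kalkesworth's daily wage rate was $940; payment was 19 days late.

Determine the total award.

Liquidated damages (equal amount): $54,880
Penalty days: min(19, 30) = 19
Waiting-time penalty: 19 × $940 = $17,860
Subtotal: $54,880 + $54,880 + $17,860 = $127,620
Attorney fees: 10% of $127,620 = $12,762
Total award: $127,620 + $12,762 = $140,382

Total award: $140,382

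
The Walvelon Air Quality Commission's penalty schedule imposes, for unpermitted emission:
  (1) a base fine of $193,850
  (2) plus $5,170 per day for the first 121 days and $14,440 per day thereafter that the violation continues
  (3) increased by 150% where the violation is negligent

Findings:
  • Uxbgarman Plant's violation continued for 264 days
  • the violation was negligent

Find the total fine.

$7,210,850

First 121 days: 121 × $5,170 = $625,570
Remaining days: (264 − 121) × $14,440 = $2,064,920
Per-day component: $625,570 + $2,064,920 = $2,690,490
Base plus per-day: $193,850 + $2,690,490 = $2,884,340
Enhancement: 150% of $2,884,340 = $4,326,510
Enhanced fine: $2,884,340 + $4,326,510 = $7,210,850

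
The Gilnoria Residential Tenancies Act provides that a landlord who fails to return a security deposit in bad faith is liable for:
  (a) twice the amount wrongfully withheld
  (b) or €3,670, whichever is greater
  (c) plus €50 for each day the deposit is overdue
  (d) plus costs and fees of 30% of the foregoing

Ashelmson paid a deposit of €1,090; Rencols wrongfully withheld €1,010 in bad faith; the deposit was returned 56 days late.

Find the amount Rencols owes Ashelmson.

Doubled: 2 × €1,010 = €2,020
Minimum €3,670: €2,020 is below the minimum → €3,670
Late-return penalty: 56 × €50 = €2,800
Damages plus late penalty: €3,670 + €2,800 = €6,470
Costs and fees: 30% of €6,470 = €1,941
Total recovery: €6,470 + €1,941 = €8,411

€8,411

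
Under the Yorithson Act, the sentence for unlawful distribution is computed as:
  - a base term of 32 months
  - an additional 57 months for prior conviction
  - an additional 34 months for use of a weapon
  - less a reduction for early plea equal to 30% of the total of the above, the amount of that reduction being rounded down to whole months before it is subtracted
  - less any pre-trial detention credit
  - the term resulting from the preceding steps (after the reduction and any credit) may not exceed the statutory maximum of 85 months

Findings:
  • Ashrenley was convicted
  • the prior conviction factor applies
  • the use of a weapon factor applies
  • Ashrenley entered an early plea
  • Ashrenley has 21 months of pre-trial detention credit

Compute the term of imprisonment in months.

Prior conviction enhancement: +57 months
Use of a weapon enhancement: +34 months
Adjusted term: 32 months + 57 months + 34 months = 123 months
Early plea reduction: 30% of 123 months = 36 months (rounded down)
After reduction: 123 − 36 = 87 months
Less pre-trial detention credit: 87 months − 21 months = 66 months
Cap at 85 months: 66 months is within the cap, no reduction.

66 months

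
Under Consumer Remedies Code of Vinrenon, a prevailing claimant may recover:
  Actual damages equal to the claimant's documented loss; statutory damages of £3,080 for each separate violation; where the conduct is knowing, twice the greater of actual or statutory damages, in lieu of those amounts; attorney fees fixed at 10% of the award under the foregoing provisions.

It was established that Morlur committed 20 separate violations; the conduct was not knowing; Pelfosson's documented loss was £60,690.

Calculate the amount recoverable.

Statutory damages: 20 × £3,080 = £61,600
Conduct not knowing: the in-lieu enhancement does not apply.
Actual plus statutory damages: £60,690 + £61,600 = £122,290
Attorney fees: 10% of £122,290 = £12,229
Total recovery: £122,290 + £12,229 = £134,519

Total recovery: £134,519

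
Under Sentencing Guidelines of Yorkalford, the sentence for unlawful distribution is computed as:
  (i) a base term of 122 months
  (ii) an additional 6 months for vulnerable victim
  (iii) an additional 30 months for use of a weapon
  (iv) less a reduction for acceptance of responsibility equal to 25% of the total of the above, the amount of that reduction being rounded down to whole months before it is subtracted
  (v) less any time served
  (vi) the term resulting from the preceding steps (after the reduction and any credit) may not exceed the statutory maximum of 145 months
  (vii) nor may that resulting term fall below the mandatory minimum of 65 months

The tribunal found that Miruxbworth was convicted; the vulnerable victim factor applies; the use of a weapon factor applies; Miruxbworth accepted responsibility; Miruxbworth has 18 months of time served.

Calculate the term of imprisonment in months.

Vulnerable victim enhancement: +6 months
Use of a weapon enhancement: +30 months
Adjusted term: 122 months + 6 months + 30 months = 158 months
Acceptance of responsibility reduction: 25% of 158 months = 39 months (rounded down)
After reduction: 158 − 39 = 119 months
Less time served: 119 months − 18 months = 101 months
Cap at 145 months: 101 months is within the cap, no reduction.
Minimum 65 months: 101 months meets the minimum, no increase.

101 months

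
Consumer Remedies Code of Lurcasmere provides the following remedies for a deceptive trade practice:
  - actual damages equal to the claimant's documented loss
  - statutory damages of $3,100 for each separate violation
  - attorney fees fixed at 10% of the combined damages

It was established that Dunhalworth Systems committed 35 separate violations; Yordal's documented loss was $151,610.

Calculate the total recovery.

Statutory damages: 35 × $3,100 = $108,500
Combined damages: $151,610 + $108,500 = $260,110
Attorney fees: 10% of $260,110 = $26,011
Total recovery: $260,110 + $26,011 = $286,121

$286,121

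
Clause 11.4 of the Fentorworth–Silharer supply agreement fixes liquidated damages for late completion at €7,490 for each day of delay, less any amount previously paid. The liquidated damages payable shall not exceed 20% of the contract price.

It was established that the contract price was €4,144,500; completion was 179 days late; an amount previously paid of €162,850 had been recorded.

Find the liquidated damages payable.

Per-day damages: 179 × €7,490 = €1,340,710
Less amount previously paid: €1,340,710 − €162,850 = €1,177,860
Cap: 20% of €4,144,500 = €828,900
Cap at €828,900: €1,177,860 exceeds the cap → €828,900

€828,900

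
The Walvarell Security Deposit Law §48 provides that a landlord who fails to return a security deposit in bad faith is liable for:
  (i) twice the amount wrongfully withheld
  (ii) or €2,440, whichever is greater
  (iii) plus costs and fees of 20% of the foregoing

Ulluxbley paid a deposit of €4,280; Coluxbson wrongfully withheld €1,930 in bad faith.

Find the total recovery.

€4,632

Doubled: 2 × €1,930 = €3,860
Minimum €2,440: €3,860 meets the minimum, no increase.
Costs and fees: 20% of €3,860 = €772
Total recovery: €3,860 + €772 = €4,632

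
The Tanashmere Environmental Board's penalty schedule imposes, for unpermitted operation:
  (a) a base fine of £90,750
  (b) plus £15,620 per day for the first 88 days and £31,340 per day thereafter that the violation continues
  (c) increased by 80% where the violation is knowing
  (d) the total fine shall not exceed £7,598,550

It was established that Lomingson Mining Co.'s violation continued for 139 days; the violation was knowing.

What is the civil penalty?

£5,514,570

First 88 days: 88 × £15,620 = £1,374,560
Remaining days: (139 − 88) × £31,340 = £1,598,340
Per-day component: £1,374,560 + £1,598,340 = £2,972,900
Base plus per-day: £90,750 + £2,972,900 = £3,063,650
Enhancement: 80% of £3,063,650 = £2,450,920
Enhanced fine: £3,063,650 + £2,450,920 = £5,514,570
Cap at £7,598,550: £5,514,570 is within the cap, no reduction.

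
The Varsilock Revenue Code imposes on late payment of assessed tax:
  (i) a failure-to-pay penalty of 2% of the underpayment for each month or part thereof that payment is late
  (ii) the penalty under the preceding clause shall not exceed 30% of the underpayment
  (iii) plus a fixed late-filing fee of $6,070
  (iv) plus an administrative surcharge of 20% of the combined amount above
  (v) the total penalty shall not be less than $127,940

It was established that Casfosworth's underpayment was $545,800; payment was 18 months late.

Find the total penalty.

Accrued rate: 2% × 18 = 36%, capped at 30% → 30%
Failure-to-pay penalty: 30% of $545,800 = $163,740
Penalty before surcharge: $163,740 + $6,070 = $169,810
Administrative surcharge: 20% of $169,810 = $33,962
Total penalty: $169,810 + $33,962 = $203,772
Minimum $127,940: $203,772 meets the minimum, no increase.

$203,772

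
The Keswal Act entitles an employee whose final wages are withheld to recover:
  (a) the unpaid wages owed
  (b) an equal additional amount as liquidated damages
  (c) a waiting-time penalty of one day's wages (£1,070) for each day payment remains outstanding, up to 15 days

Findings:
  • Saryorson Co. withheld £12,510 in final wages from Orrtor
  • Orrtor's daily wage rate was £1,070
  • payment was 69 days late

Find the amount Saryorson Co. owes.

Liquidated damages (equal amount): £12,510
Penalty days: min(69, 15) = 15
Waiting-time penalty: 15 × £1,070 = £16,050
Total award: £12,510 + £12,510 + £16,050 = £41,070

Total award: £41,070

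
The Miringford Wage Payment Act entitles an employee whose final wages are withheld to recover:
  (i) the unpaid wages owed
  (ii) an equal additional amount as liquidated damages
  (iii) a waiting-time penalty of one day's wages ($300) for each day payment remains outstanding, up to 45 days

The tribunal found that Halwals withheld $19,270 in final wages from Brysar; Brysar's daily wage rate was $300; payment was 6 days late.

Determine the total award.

Liquidated damages (equal amount): $19,270
Penalty days: min(6, 45) = 6
Waiting-time penalty: 6 × $300 = $1,800
Total award: $19,270 + $19,270 + $1,800 = $40,340

$40,340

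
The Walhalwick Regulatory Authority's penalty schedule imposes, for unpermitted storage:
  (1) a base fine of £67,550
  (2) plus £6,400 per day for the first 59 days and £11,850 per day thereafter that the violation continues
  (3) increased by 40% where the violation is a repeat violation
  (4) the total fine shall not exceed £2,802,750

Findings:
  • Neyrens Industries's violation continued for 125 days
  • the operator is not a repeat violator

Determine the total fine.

£1,227,250

First 59 days: 59 × £6,400 = £377,600
Remaining days: (125 − 59) × £11,850 = £782,100
Per-day component: £377,600 + £782,100 = £1,159,700
Base plus per-day: £67,550 + £1,159,700 = £1,227,250
The operator is not a repeat violator: no 40% increase.
Cap at £2,802,750: £1,227,250 is within the cap, no reduction.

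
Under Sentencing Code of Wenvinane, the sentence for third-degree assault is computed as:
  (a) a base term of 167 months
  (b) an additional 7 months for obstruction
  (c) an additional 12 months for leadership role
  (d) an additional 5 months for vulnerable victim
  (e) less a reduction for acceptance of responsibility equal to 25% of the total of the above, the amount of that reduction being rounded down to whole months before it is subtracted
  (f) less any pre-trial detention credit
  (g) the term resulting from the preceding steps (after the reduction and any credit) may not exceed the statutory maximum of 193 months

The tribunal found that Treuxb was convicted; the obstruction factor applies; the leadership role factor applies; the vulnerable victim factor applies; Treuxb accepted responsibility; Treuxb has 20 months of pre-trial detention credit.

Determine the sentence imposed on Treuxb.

Obstruction enhancement: +7 months
Leadership role enhancement: +12 months
Vulnerable victim enhancement: +5 months
Adjusted term: 167 months + 7 months + 12 months + 5 months = 191 months
Acceptance of responsibility reduction: 25% of 191 months = 47 months (rounded down)
After reduction: 191 − 47 = 144 months
Less pre-trial detention credit: 144 months − 20 months = 124 months
Cap at 193 months: 124 months is within the cap, no reduction.

124 months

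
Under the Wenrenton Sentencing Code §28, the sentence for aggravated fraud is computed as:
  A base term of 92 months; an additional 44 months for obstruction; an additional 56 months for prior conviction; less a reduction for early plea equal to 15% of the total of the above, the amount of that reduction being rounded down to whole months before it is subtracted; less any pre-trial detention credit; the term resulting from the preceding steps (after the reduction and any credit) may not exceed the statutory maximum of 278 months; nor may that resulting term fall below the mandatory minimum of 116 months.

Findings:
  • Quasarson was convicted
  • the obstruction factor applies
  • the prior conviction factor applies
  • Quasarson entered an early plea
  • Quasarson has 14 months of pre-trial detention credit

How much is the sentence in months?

Sentence: 150 months

Obstruction enhancement: +44 months
Prior conviction enhancement: +56 months
Adjusted term: 92 months + 44 months + 56 months = 192 months
Early plea reduction: 15% of 192 months = 28 months (rounded down)
After reduction: 192 − 28 = 164 months
Less pre-trial detention credit: 164 months − 14 months = 150 months
Cap at 278 months: 150 months is within the cap, no reduction.
Minimum 116 months: 150 months meets the minimum, no increase.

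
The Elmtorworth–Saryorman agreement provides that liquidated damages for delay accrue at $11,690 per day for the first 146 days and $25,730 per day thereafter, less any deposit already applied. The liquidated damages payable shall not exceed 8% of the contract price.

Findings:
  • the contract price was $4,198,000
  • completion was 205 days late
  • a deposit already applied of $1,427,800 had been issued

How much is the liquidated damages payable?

First 146 days: 146 × $11,690 = $1,706,740
Remaining days: (205 − 146) × $25,730 = $1,518,070
Accrued per-day damages: $1,706,740 + $1,518,070 = $3,224,810
Less deposit already applied: $3,224,810 − $1,427,800 = $1,797,010
Cap: 8% of $4,198,000 = $335,840
Cap at $335,840: $1,797,010 exceeds the cap → $335,840

Liquidated damages: $335,840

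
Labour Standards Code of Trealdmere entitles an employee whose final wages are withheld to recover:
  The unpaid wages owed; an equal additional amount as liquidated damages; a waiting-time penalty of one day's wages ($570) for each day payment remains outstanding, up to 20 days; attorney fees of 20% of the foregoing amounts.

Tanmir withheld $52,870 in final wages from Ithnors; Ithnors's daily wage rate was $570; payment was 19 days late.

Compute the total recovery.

Liquidated damages (equal amount): $52,870
Penalty days: min(19, 20) = 19
Waiting-time penalty: 19 × $570 = $10,830
Subtotal: $52,870 + $52,870 + $10,830 = $116,570
Attorney fees: 20% of $116,570 = $23,314
Total award: $116,570 + $23,314 = $139,884

$139,884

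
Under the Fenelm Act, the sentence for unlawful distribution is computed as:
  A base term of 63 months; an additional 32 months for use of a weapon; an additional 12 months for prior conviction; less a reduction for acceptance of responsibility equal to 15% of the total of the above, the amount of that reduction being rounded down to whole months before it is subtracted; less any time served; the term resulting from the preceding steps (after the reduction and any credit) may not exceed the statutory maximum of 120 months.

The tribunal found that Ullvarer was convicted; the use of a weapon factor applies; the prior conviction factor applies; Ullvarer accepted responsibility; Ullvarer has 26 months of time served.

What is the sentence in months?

65 months

Use of a weapon enhancement: +32 months
Prior conviction enhancement: +12 months
Adjusted term: 63 months + 32 months + 12 months = 107 months
Acceptance of responsibility reduction: 15% of 107 months = 16 months (rounded down)
After reduction: 107 − 16 = 91 months
Less time served: 91 months − 26 months = 65 months
Cap at 120 months: 65 months is within the cap, no reduction.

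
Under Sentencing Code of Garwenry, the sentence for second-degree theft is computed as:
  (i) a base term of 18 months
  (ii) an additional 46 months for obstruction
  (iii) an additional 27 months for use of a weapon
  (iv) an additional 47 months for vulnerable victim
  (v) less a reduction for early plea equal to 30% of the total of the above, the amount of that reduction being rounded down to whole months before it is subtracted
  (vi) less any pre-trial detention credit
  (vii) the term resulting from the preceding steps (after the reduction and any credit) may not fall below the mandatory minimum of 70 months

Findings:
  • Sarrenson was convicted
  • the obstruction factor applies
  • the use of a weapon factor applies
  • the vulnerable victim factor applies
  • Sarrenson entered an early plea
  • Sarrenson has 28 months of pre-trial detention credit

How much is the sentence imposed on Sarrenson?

Obstruction enhancement: +46 months
Use of a weapon enhancement: +27 months
Vulnerable victim enhancement: +47 months
Adjusted term: 18 months + 46 months + 27 months + 47 months = 138 months
Early plea reduction: 30% of 138 months = 41 months (rounded down)
After reduction: 138 − 41 = 97 months
Less pre-trial detention credit: 97 months − 28 months = 69 months
Minimum 70 months: 69 months is below the minimum → 70 months

70 months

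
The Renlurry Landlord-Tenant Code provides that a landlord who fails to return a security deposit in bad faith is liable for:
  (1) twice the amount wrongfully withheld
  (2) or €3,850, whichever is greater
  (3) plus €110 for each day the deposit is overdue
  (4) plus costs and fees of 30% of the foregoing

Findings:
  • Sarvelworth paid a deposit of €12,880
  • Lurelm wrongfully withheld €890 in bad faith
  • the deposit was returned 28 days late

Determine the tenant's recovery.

Doubled: 2 × €890 = €1,780
Minimum €3,850: €1,780 is below the minimum → €3,850
Late-return penalty: 28 × €110 = €3,080
Damages plus late penalty: €3,850 + €3,080 = €6,930
Costs and fees: 30% of €6,930 = €2,079
Total recovery: €6,930 + €2,079 = €9,009

€9,009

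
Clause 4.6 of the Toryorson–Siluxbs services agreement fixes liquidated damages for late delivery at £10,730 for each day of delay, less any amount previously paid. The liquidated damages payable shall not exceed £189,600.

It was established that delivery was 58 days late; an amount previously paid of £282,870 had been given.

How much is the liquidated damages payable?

£189,600

Per-day damages: 58 × £10,730 = £622,340
Less amount previously paid: £622,340 − £282,870 = £339,470
Cap at £189,600: £339,470 exceeds the cap → £189,600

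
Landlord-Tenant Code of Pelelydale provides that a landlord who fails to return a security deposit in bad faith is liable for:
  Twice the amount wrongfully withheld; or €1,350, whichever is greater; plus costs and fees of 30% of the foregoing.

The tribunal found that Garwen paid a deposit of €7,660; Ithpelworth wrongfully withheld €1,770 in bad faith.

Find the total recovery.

Doubled: 2 × €1,770 = €3,540
Minimum €1,350: €3,540 meets the minimum, no increase.
Costs and fees: 30% of €3,540 = €1,062
Total recovery: €3,540 + €1,062 = €4,602

€4,602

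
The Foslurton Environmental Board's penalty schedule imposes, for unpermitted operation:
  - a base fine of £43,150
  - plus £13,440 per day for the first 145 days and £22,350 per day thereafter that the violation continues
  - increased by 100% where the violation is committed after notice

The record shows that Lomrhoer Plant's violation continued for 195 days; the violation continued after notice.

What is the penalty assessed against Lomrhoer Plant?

First 145 days: 145 × £13,440 = £1,948,800
Remaining days: (195 − 145) × £22,350 = £1,117,500
Per-day component: £1,948,800 + £1,117,500 = £3,066,300
Base plus per-day: £43,150 + £3,066,300 = £3,109,450
Enhancement: 100% of £3,109,450 = £3,109,450
Enhanced fine: £3,109,450 + £3,109,450 = £6,218,900

Civil penalty: £6,218,900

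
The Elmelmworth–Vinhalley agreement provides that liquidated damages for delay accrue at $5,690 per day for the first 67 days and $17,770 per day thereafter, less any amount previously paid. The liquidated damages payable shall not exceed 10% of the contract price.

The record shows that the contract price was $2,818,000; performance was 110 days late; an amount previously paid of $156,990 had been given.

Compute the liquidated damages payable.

$281,800

First 67 days: 67 × $5,690 = $381,230
Remaining days: (110 − 67) × $17,770 = $764,110
Accrued per-day damages: $381,230 + $764,110 = $1,145,340
Less amount previously paid: $1,145,340 − $156,990 = $988,350
Cap: 10% of $2,818,000 = $281,800
Cap at $281,800: $988,350 exceeds the cap → $281,800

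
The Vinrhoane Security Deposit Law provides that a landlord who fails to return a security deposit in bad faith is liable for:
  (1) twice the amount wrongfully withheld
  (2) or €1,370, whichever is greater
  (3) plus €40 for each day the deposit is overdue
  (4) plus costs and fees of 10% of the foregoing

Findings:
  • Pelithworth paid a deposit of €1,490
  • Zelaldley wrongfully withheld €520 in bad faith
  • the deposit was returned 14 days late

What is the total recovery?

Doubled: 2 × €520 = €1,040
Minimum €1,370: €1,040 is below the minimum → €1,370
Late-return penalty: 14 × €40 = €560
Damages plus late penalty: €1,370 + €560 = €1,930
Costs and fees: 10% of €1,930 = €193
Total recovery: €1,930 + €193 = €2,123

€2,123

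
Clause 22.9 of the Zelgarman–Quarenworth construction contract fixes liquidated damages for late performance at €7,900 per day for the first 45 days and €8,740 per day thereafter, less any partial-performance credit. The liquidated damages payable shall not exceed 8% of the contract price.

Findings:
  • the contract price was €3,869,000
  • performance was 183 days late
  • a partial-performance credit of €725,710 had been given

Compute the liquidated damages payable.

€309,520

First 45 days: 45 × €7,900 = €355,500
Remaining days: (183 − 45) × €8,740 = €1,206,120
Accrued per-day damages: €355,500 + €1,206,120 = €1,561,620
Less partial-performance credit: €1,561,620 − €725,710 = €835,910
Cap: 8% of €3,869,000 = €309,520
Cap at €309,520: €835,910 exceeds the cap → €309,520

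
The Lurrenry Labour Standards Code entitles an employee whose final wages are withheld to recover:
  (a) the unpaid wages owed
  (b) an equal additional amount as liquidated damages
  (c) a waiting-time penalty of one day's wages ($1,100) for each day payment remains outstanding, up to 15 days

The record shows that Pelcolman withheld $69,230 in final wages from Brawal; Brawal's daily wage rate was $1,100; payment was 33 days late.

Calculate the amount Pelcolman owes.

Liquidated damages (equal amount): $69,230
Penalty days: min(33, 15) = 15
Waiting-time penalty: 15 × $1,100 = $16,500
Total award: $69,230 + $69,230 + $16,500 = $154,960

$154,960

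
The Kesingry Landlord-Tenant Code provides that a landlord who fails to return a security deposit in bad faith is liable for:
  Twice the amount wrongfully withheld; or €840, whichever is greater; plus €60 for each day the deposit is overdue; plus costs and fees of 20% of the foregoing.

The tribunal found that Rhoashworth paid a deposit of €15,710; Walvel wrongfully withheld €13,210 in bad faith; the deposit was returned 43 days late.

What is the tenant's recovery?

€34,800

Doubled: 2 × €13,210 = €26,420
Minimum €840: €26,420 meets the minimum, no increase.
Late-return penalty: 43 × €60 = €2,580
Damages plus late penalty: €26,420 + €2,580 = €29,000
Costs and fees: 20% of €29,000 = €5,800
Total recovery: €29,000 + €5,800 = €34,800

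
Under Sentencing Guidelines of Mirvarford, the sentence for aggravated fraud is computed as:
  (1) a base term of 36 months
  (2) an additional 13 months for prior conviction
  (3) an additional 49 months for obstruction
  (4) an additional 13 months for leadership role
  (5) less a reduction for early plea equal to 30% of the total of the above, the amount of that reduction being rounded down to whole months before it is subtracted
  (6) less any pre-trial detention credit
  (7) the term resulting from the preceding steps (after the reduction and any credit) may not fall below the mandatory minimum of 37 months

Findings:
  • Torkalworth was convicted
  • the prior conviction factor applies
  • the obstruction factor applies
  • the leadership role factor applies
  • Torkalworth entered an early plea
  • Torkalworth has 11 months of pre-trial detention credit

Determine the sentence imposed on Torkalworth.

Sentence: 67 months

Prior conviction enhancement: +13 months
Obstruction enhancement: +49 months
Leadership role enhancement: +13 months
Adjusted term: 36 months + 13 months + 49 months + 13 months = 111 months
Early plea reduction: 30% of 111 months = 33 months (rounded down)
After reduction: 111 − 33 = 78 months
Less pre-trial detention credit: 78 months − 11 months = 67 months
Minimum 37 months: 67 months meets the minimum, no increase.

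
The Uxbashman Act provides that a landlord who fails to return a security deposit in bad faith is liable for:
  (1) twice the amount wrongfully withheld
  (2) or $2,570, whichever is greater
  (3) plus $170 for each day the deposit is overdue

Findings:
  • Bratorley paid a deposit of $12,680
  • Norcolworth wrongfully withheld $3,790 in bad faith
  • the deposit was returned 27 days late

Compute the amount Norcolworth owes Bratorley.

$12,170

Doubled: 2 × $3,790 = $7,580
Minimum $2,570: $7,580 meets the minimum, no increase.
Late-return penalty: 27 × $170 = $4,590
Damages plus late penalty: $7,580 + $4,590 = $12,170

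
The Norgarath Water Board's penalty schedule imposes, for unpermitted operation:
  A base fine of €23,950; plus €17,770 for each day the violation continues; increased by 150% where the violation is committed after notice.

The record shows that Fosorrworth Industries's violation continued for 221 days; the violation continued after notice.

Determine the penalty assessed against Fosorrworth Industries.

€9,877,800

Per-day component: 221 × €17,770 = €3,927,170
Base plus per-day: €23,950 + €3,927,170 = €3,951,120
Enhancement: 150% of €3,951,120 = €5,926,680
Enhanced fine: €3,951,120 + €5,926,680 = €9,877,800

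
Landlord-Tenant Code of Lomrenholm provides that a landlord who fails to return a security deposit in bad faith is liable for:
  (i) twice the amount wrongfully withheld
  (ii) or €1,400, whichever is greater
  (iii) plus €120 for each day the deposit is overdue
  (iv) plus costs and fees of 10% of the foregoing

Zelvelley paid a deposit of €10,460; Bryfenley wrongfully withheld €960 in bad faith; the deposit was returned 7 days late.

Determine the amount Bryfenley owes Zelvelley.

Doubled: 2 × €960 = €1,920
Minimum €1,400: €1,920 meets the minimum, no increase.
Late-return penalty: 7 × €120 = €840
Damages plus late penalty: €1,920 + €840 = €2,760
Costs and fees: 10% of €2,760 = €276
Total recovery: €2,760 + €276 = €3,036

€3,036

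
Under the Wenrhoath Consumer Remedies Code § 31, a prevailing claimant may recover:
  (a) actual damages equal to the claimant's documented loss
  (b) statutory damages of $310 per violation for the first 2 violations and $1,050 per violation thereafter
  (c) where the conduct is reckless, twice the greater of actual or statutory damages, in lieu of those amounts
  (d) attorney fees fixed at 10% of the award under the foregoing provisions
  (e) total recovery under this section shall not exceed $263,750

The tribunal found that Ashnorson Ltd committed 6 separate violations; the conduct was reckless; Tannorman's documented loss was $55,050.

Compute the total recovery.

First 2 violations: 2 × $310 = $620
Remaining violations: (6 − 2) × $1,050 = $4,200
Statutory damages: $620 + $4,200 = $4,820
Greater of actual damages ($55,050) or statutory damages ($4,820): $55,050
Doubled: 2 × $55,050 = $110,100
Attorney fees: 10% of $110,100 = $11,010
Total before cap: $110,100 + $11,010 = $121,110
Cap at $263,750: $121,110 is within the cap, no reduction.

$121,110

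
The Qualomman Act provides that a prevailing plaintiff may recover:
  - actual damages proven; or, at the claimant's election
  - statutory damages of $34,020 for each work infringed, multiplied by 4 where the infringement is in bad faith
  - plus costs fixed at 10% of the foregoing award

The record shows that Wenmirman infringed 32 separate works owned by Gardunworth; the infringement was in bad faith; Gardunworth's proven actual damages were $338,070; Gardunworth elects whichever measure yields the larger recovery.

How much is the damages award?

$4,790,016

Statutory damages: 32 × $34,020 = $1,088,640
Multiplied by 4: 4 × $1,088,640 = $4,354,560
Greater of actual damages ($338,070) or enhanced statutory damages ($4,354,560): $4,354,560
Costs: 10% of $4,354,560 = $435,456
Award plus costs: $4,354,560 + $435,456 = $4,790,016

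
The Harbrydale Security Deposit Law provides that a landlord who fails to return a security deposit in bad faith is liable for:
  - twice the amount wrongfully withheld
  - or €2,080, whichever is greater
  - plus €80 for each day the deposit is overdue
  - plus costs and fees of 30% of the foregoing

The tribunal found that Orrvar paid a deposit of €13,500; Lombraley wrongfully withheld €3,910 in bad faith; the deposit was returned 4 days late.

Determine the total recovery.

€10,582

Doubled: 2 × €3,910 = €7,820
Minimum €2,080: €7,820 meets the minimum, no increase.
Late-return penalty: 4 × €80 = €320
Damages plus late penalty: €7,820 + €320 = €8,140
Costs and fees: 30% of €8,140 = €2,442
Total recovery: €8,140 + €2,442 = €10,582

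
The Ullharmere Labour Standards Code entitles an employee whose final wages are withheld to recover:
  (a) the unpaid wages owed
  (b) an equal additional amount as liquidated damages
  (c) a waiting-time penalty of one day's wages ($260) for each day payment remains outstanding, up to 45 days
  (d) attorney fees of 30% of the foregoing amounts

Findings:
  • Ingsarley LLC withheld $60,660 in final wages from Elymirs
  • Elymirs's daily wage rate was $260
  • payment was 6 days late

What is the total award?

$159,744

Liquidated damages (equal amount): $60,660
Penalty days: min(6, 45) = 6
Waiting-time penalty: 6 × $260 = $1,560
Subtotal: $60,660 + $60,660 + $1,560 = $122,880
Attorney fees: 30% of $122,880 = $36,864
Total award: $122,880 + $36,864 = $159,744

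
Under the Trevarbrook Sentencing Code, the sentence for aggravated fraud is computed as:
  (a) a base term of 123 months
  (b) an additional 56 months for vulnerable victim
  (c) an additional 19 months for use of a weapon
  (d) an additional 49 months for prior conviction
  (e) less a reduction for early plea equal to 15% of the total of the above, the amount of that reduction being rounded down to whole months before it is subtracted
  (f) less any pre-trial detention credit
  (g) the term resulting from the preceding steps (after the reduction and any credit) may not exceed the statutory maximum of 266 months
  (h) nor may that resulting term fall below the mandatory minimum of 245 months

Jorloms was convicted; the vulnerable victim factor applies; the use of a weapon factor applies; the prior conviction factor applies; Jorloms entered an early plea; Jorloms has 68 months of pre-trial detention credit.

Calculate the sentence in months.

Vulnerable victim enhancement: +56 months
Use of a weapon enhancement: +19 months
Prior conviction enhancement: +49 months
Adjusted term: 123 months + 56 months + 19 months + 49 months = 247 months
Early plea reduction: 15% of 247 months = 37 months (rounded down)
After reduction: 247 − 37 = 210 months
Less pre-trial detention credit: 210 months − 68 months = 142 months
Cap at 266 months: 142 months is within the cap, no reduction.
Minimum 245 months: 142 months is below the minimum → 245 months

245 months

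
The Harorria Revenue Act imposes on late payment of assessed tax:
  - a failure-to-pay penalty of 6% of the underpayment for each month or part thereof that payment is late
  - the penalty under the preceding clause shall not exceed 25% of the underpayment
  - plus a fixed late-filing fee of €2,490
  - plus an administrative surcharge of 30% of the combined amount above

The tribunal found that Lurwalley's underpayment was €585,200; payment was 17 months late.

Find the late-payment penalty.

€193,427

Accrued rate: 6% × 17 = 102%, capped at 25% → 25%
Failure-to-pay penalty: 25% of €585,200 = €146,300
Penalty before surcharge: €146,300 + €2,490 = €148,790
Administrative surcharge: 30% of €148,790 = €44,637
Total penalty: €148,790 + €44,637 = €193,427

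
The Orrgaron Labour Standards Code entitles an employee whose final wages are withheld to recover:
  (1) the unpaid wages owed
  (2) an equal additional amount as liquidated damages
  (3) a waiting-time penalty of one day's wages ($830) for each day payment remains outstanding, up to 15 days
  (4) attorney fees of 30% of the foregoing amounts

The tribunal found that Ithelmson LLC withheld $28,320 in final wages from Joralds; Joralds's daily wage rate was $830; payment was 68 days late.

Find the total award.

Liquidated damages (equal amount): $28,320
Penalty days: min(68, 15) = 15
Waiting-time penalty: 15 × $830 = $12,450
Subtotal: $28,320 + $28,320 + $12,450 = $69,090
Attorney fees: 30% of $69,090 = $20,727
Total award: $69,090 + $20,727 = $89,817

$89,817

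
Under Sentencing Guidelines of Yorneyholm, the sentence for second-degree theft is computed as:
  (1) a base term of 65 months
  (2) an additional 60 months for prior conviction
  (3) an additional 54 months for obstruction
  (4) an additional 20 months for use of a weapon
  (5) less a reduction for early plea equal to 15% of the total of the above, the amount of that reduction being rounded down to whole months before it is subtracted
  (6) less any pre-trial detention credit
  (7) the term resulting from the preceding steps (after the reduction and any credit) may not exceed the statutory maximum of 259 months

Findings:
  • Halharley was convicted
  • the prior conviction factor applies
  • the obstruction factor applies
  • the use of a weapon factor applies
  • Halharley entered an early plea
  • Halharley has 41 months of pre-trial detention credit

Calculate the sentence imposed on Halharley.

129 months

Prior conviction enhancement: +60 months
Obstruction enhancement: +54 months
Use of a weapon enhancement: +20 months
Adjusted term: 65 months + 60 months + 54 months + 20 months = 199 months
Early plea reduction: 15% of 199 months = 29 months (rounded down)
After reduction: 199 − 29 = 170 months
Less pre-trial detention credit: 170 months − 41 months = 129 months
Cap at 259 months: 129 months is within the cap, no reduction.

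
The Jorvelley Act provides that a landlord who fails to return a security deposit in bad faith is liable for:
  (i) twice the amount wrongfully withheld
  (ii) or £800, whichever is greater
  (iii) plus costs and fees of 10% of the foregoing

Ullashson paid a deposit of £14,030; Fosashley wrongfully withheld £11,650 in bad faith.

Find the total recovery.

£25,630

Doubled: 2 × £11,650 = £23,300
Minimum £800: £23,300 meets the minimum, no increase.
Costs and fees: 10% of £23,300 = £2,330
Total recovery: £23,300 + £2,330 = £25,630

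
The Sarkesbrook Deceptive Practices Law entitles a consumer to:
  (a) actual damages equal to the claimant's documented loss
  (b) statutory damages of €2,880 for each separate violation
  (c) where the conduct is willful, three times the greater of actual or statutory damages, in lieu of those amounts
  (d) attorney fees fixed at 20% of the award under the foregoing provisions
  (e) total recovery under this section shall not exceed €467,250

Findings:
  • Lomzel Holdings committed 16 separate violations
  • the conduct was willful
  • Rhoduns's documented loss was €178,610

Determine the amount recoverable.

€467,250

Statutory damages: 16 × €2,880 = €46,080
Greater of actual damages (€178,610) or statutory damages (€46,080): €178,610
Trebled: 3 × €178,610 = €535,830
Attorney fees: 20% of €535,830 = €107,166
Total before cap: €535,830 + €107,166 = €642,996
Cap at €467,250: €642,996 exceeds the cap → €467,250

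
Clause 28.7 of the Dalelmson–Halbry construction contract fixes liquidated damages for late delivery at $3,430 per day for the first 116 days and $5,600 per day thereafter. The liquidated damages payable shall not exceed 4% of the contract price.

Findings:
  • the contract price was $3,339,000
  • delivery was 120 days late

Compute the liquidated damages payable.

First 116 days: 116 × $3,430 = $397,880
Remaining days: (120 − 116) × $5,600 = $22,400
Accrued per-day damages: $397,880 + $22,400 = $420,280
Cap: 4% of $3,339,000 = $133,560
Cap at $133,560: $420,280 exceeds the cap → $133,560

$133,560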